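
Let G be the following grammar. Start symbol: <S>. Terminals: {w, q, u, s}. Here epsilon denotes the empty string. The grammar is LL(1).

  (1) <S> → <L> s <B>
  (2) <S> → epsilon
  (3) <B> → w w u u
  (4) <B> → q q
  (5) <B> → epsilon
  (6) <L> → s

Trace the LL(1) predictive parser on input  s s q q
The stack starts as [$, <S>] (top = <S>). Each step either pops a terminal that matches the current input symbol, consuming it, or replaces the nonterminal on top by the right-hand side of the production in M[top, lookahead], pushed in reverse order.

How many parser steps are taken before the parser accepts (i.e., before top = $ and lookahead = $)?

7

     Stack        Input      Action
  1  $ <S>        s s q q $  expand <S> → <L> s <B>
  2  $ <B> s <L>  s s q q $  expand <L> → s
  3  $ <B> s s    s s q q $  match s
  4  $ <B> s      s q q $    match s
  5  $ <B>        q q $      expand <B> → q q
  6  $ q q        q q $      match q
  7  $ q          q $        match q
Accept reached after 7 steps.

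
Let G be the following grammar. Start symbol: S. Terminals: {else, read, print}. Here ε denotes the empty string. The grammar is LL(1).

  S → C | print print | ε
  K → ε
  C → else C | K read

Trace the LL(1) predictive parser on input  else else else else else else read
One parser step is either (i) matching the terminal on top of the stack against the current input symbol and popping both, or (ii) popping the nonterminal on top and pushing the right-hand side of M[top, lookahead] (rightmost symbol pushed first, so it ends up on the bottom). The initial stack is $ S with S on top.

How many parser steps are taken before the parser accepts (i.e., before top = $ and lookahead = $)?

16

step 1: stack=$ S  input=else else else else else else read $  — expand S → C
step 2: stack=$ C  input=else else else else else else read $  — expand C → else C
step 3: stack=$ C else  input=else else else else else else read $  — match else
step 4: stack=$ C  input=else else else else else read $  — expand C → else C
step 5: stack=$ C else  input=else else else else else read $  — match else
step 6: stack=$ C  input=else else else else read $  — expand C → else C
step 7: stack=$ C else  input=else else else else read $  — match else
step 8: stack=$ C  input=else else else read $  — expand C → else C
step 9: stack=$ C else  input=else else else read $  — match else
step 10: stack=$ C  input=else else read $  — expand C → else C
step 11: stack=$ C else  input=else else read $  — match else
step 12: stack=$ C  input=else read $  — expand C → else C
step 13: stack=$ C else  input=else read $  — match else
step 14: stack=$ C  input=read $  — expand C → K read
step 15: stack=$ read K  input=read $  — expand K → ε
step 16: stack=$ read  input=read $  — match read
Accept reached after 16 steps.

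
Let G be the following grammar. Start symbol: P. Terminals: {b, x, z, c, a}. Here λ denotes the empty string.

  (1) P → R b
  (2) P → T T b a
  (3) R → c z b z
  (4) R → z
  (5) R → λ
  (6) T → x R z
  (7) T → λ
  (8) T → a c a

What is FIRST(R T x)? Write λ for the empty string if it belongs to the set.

FIRST(R): from R→c z b z we get {c}; from R→z we get {z}; from R→λ we get {λ}. So FIRST(R) = {λ, c, z}.
FIRST(T): from T→x R z we get {x}; from T→λ we get {λ}; from T→a c a we get {a}. So FIRST(T) = {λ, a, x}.
FIRST(P): from P→R b we get {b, c, z}; from P→T T b a we get {a, b, x}. So FIRST(P) = {a, b, c, x, z}.
FIRST(R T x): take FIRST of each symbol in turn, carrying on past any symbol whose FIRST contains λ; result {a, c, x, z}.

{a, c, x, z}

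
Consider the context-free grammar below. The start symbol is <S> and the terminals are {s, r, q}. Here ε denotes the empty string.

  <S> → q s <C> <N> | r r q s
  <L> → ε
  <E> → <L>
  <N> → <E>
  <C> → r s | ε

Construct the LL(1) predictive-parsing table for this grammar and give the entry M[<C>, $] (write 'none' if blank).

FIRST(<S>): from <S>→q s <C> <N> we get {q}; from <S>→r r q s we get {r}. So FIRST(<S>) = {q, r}.
FIRST(<L>): from <L>→ε we get {ε}. So FIRST(<L>) = {ε}.
FIRST(<C>): from <C>→r s we get {r}; from <C>→ε we get {ε}. So FIRST(<C>) = {ε, r}.
FIRST(<E>): from <E>→<L> we get {ε}. So FIRST(<E>) = {ε}.
FIRST(<N>): from <N>→<E> we get {ε}. So FIRST(<N>) = {ε}.
FOLLOW(<S>) includes $ since <S> is the start symbol.
FOLLOW(<S>): <S> appears on no right-hand side. Thus FOLLOW(<S>) = {$}.
FOLLOW(<C>): in <S>→q s <C> <N>, <C> is followed by <N> with FIRST {ε}; in <S>→q s <C> <N>, the suffix after <C> is nullable, so FOLLOW(<C>) ⊇ FOLLOW(<S>) = {$}. Thus FOLLOW(<C>) = {$}.
For <C> → r s: FIRST(r s) = {r}, so it goes in M[<C>, t] for t ∈ {r}.
For <C> → ε: FIRST(ε) = {ε}, so it goes in M[<C>, t] for t ∈ {}; since ε ∈ FIRST, also for every t ∈ FOLLOW(<C>) = {$}.

<C> → ε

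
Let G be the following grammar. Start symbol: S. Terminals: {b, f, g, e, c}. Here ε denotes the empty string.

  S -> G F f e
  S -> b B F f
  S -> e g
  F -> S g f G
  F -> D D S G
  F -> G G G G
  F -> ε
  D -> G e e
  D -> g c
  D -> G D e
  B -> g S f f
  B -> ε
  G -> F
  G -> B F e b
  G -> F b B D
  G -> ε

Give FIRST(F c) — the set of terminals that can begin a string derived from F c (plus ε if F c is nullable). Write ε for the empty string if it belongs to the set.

{b, c, e, f, g}

FIRST(B) = {ε, g}
FIRST(S) = {b, e, f, g}  (via G F f e)
FIRST(F) = {ε, b, e, f, g}  (via S g f G, D D S G, G G G G)
FIRST(G) = {ε, b, e, f, g}  (via F, B F e b, F b B D)
FIRST(D) = {b, e, f, g}  (via G e e, G D e)
FIRST(F c): take FIRST of each symbol in turn, carrying on past any symbol whose FIRST contains ε; result {b, c, e, f, g}.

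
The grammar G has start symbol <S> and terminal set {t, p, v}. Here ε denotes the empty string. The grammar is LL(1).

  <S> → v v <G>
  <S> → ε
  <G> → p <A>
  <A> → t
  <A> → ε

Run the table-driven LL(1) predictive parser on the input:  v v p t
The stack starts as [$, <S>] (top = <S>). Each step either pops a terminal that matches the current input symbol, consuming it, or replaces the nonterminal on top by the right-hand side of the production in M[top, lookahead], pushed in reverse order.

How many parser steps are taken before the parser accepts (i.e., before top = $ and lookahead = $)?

     Stack      Input      Action
  1  $ <S>      v v p t $  expand <S> → v v <G>
  2  $ <G> v v  v v p t $  match v
  3  $ <G> v    v p t $    match v
  4  $ <G>      p t $      expand <G> → p <A>
  5  $ <A> p    p t $      match p
  6  $ <A>      t $        expand <A> → t
  7  $ t        t $        match t
Accept reached after 7 steps.

7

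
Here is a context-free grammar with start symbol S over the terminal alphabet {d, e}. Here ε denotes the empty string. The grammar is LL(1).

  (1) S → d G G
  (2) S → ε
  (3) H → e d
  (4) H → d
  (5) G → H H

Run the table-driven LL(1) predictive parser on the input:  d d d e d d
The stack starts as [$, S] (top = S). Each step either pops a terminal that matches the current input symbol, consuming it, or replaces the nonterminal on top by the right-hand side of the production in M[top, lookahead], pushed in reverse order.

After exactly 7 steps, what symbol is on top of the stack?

G

step 1: stack=$ S  input=d d d e d d $  — expand S → d G G
step 2: stack=$ G G d  input=d d d e d d $  — match d
step 3: stack=$ G G  input=d d e d d $  — expand G → H H
step 4: stack=$ G H H  input=d d e d d $  — expand H → d
step 5: stack=$ G H d  input=d d e d d $  — match d
step 6: stack=$ G H  input=d e d d $  — expand H → d
step 7: stack=$ G d  input=d e d d $  — match d
Stack after step 7: $ G (top = G).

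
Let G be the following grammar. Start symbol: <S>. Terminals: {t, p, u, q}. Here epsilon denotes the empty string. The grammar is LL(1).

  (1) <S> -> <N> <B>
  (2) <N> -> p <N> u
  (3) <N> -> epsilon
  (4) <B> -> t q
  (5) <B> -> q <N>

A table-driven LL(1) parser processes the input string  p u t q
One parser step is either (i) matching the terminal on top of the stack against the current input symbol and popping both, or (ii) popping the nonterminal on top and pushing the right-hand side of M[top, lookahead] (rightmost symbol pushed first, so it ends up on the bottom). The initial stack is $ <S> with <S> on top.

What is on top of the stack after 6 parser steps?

t

step 1: stack=$ <S>  input=p u t q $  — expand <S> -> <N> <B>
step 2: stack=$ <B> <N>  input=p u t q $  — expand <N> -> p <N> u
step 3: stack=$ <B> u <N> p  input=p u t q $  — match p
step 4: stack=$ <B> u <N>  input=u t q $  — expand <N> -> epsilon
step 5: stack=$ <B> u  input=u t q $  — match u
step 6: stack=$ <B>  input=t q $  — expand <B> -> t q
Stack after step 6: $ q t (top = t).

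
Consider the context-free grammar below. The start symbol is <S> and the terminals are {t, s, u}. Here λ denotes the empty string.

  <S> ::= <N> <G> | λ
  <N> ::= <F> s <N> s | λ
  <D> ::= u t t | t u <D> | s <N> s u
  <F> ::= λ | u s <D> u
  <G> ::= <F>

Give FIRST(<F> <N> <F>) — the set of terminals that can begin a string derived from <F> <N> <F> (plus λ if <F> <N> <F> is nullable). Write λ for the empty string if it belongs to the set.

{λ, s, u}

FIRST(<D>): from <D>::=u t t we get {u}; from <D>::=t u <D> we get {t}; from <D>::=s <N> s u we get {s}. So FIRST(<D>) = {s, t, u}.
FIRST(<F>): from <F>::=λ we get {λ}; from <F>::=u s <D> u we get {u}. So FIRST(<F>) = {λ, u}.
FIRST(<N>): from <N>::=<F> s <N> s we get {s, u}; from <N>::=λ we get {λ}. So FIRST(<N>) = {λ, s, u}.
FIRST(<G>): from <G>::=<F> we get {λ, u}. So FIRST(<G>) = {λ, u}.
FIRST(<S>): from <S>::=<N> <G> we get {λ, s, u}; from <S>::=λ we get {λ}. So FIRST(<S>) = {λ, s, u}.
FIRST(<F> <N> <F>): take FIRST of each symbol in turn, carrying on past any symbol whose FIRST contains λ; result {λ, s, u}.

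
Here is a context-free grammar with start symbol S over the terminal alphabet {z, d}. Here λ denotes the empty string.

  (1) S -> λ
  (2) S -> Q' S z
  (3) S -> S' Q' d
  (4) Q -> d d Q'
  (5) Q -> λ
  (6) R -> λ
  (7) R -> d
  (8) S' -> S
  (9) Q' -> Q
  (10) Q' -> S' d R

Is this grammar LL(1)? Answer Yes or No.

FIRST(S) = {λ, d, z}
FIRST(Q) = {λ, d}
FIRST(R) = {λ, d}
FIRST(S') = {λ, d, z}
FIRST(Q') = {λ, d, z}
FOLLOW(S) = {$, d, z}
FOLLOW(Q) = {d, z}
FOLLOW(R) = {d, z}
FOLLOW(S') = {d, z}
FOLLOW(Q') = {d, z}
Cell M[Q, d] receives both Q -> d d Q' and Q -> λ — the grammar is not LL(1).

No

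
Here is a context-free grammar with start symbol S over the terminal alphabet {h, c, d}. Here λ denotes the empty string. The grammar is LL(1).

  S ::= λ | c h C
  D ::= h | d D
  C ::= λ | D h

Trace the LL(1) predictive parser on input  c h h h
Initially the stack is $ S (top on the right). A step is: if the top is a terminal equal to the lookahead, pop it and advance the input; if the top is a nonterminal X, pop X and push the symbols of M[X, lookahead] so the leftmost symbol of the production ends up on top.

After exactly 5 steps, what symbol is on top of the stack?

h

step 1: stack=$ S  input=c h h h $  — expand S ::= c h C
step 2: stack=$ C h c  input=c h h h $  — match c
step 3: stack=$ C h  input=h h h $  — match h
step 4: stack=$ C  input=h h $  — expand C ::= D h
step 5: stack=$ h D  input=h h $  — expand D ::= h
Stack after step 5: $ h h (top = h).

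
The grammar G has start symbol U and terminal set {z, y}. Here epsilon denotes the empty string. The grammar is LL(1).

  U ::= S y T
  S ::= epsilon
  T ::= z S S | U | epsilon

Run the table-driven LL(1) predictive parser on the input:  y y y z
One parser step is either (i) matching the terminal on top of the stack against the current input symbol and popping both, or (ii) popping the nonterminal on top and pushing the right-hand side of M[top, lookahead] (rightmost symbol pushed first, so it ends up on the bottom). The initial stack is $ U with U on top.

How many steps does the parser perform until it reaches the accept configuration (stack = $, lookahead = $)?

15

      Stack    Input      Action
   1  $ U      y y y z $  expand U ::= S y T
   2  $ T y S  y y y z $  expand S ::= epsilon
   3  $ T y    y y y z $  match y
   4  $ T      y y z $    expand T ::= U
   5  $ U      y y z $    expand U ::= S y T
   6  $ T y S  y y z $    expand S ::= epsilon
   7  $ T y    y y z $    match y
   8  $ T      y z $      expand T ::= U
   9  $ U      y z $      expand U ::= S y T
  10  $ T y S  y z $      expand S ::= epsilon
  11  $ T y    y z $      match y
  12  $ T      z $        expand T ::= z S S
  13  $ S S z  z $        match z
  14  $ S S    $          expand S ::= epsilon
  15  $ S      $          expand S ::= epsilon
Accept reached after 15 steps.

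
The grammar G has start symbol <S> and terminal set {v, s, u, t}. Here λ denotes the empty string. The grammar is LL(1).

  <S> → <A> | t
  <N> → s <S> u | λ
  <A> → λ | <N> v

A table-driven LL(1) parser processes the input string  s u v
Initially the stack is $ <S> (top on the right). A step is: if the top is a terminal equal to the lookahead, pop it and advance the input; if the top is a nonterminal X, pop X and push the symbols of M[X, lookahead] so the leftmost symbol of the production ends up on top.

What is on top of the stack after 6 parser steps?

u

step 1: stack=$ <S>  input=s u v $  — expand <S> → <A>
step 2: stack=$ <A>  input=s u v $  — expand <A> → <N> v
step 3: stack=$ v <N>  input=s u v $  — expand <N> → s <S> u
step 4: stack=$ v u <S> s  input=s u v $  — match s
step 5: stack=$ v u <S>  input=u v $  — expand <S> → <A>
step 6: stack=$ v u <A>  input=u v $  — expand <A> → λ
Stack after step 6: $ v u (top = u).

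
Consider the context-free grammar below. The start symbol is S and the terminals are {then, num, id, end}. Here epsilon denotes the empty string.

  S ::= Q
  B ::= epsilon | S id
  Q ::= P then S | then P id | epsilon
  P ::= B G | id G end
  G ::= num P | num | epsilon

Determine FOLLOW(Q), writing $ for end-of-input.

FIRST(G) = {epsilon, num}
FIRST(S) = {epsilon, id, num, then}  (via Q)
FIRST(B) = {epsilon, id, num, then}  (via S id)
FIRST(P) = {epsilon, id, num, then}  (via B G)
FIRST(Q) = {epsilon, id, num, then}  (via P then S)
FOLLOW(S) includes $ since S is the start symbol.
FOLLOW(S): in B::=S id, S is followed by id with FIRST {id}; in Q::=P then S, the suffix after S is empty, so FOLLOW(S) ⊇ FOLLOW(Q) = {$, id}. Thus FOLLOW(S) = {$, id}.
FOLLOW(Q): in S::=Q, the suffix after Q is empty, so FOLLOW(Q) ⊇ FOLLOW(S) = {$, id}. Thus FOLLOW(Q) = {$, id}.
FOLLOW(B): in P::=B G, B is followed by G with FIRST {epsilon, num}; in P::=B G, the suffix after B is nullable, so FOLLOW(B) ⊇ FOLLOW(P) = {end, id, then}. Thus FOLLOW(B) = {end, id, num, then}.
FOLLOW(P): in Q::=P then S, P is followed by then S with FIRST {then}; in Q::=then P id, P is followed by id with FIRST {id}; in G::=num P, the suffix after P is empty, so FOLLOW(P) ⊇ FOLLOW(G) = {end, id, then}. Thus FOLLOW(P) = {end, id, then}.
FOLLOW(G): in P::=B G, the suffix after G is empty, so FOLLOW(G) ⊇ FOLLOW(P) = {end, id, then}; in P::=id G end, G is followed by end with FIRST {end}. Thus FOLLOW(G) = {end, id, then}.

{$, id}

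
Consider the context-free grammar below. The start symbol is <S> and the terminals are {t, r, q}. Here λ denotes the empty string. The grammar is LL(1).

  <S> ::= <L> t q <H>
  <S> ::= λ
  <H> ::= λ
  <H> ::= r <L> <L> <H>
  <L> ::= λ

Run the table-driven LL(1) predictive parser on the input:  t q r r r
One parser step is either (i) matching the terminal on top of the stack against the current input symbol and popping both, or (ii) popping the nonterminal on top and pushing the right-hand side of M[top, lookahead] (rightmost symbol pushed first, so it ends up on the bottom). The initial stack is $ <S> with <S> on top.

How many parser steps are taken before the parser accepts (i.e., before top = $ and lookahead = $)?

17

      Stack            Input        Action
   1  $ <S>            t q r r r $  expand <S> ::= <L> t q <H>
   2  $ <H> q t <L>    t q r r r $  expand <L> ::= λ
   3  $ <H> q t        t q r r r $  match t
   4  $ <H> q          q r r r $    match q
   5  $ <H>            r r r $      expand <H> ::= r <L> <L> <H>
   6  $ <H> <L> <L> r  r r r $      match r
   7  $ <H> <L> <L>    r r $        expand <L> ::= λ
   8  $ <H> <L>        r r $        expand <L> ::= λ
   9  $ <H>            r r $        expand <H> ::= r <L> <L> <H>
  10  $ <H> <L> <L> r  r r $        match r
  11  $ <H> <L> <L>    r $          expand <L> ::= λ
  12  $ <H> <L>        r $          expand <L> ::= λ
  13  $ <H>            r $          expand <H> ::= r <L> <L> <H>
  14  $ <H> <L> <L> r  r $          match r
  15  $ <H> <L> <L>    $            expand <L> ::= λ
  16  $ <H> <L>        $            expand <L> ::= λ
  17  $ <H>            $            expand <H> ::= λ
Accept reached after 17 steps.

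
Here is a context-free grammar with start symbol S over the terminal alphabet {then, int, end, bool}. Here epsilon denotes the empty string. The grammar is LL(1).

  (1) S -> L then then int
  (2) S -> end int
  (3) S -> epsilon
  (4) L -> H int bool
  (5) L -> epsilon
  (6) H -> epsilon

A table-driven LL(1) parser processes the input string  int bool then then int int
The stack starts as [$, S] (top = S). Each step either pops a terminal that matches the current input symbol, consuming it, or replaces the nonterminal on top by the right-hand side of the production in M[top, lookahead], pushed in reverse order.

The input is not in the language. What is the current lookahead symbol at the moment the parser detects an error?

step 1: stack=$ S  input=int bool then then int int $  — expand S -> L then then int
step 2: stack=$ int then then L  input=int bool then then int int $  — expand L -> H int bool
step 3: stack=$ int then then bool int H  input=int bool then then int int $  — expand H -> epsilon
step 4: stack=$ int then then bool int  input=int bool then then int int $  — match int
step 5: stack=$ int then then bool  input=bool then then int int $  — match bool
step 6: stack=$ int then then  input=then then int int $  — match then
step 7: stack=$ int then  input=then int int $  — match then
step 8: stack=$ int  input=int int $  — match int
step 9: stack=$  input=int $  — error: stack empty but input remains

int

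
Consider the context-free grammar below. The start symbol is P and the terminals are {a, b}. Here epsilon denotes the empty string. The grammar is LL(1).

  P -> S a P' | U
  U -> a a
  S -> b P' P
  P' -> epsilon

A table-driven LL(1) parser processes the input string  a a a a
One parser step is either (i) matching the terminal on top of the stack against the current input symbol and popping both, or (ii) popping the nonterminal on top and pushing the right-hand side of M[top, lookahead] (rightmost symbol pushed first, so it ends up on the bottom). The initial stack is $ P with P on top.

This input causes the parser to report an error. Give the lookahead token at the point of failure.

a

     Stack  Input      Action
  1  $ P    a a a a $  expand P -> U
  2  $ U    a a a a $  expand U -> a a
  3  $ a a  a a a a $  match a
  4  $ a    a a a $    match a
  5  $      a a $      error: stack empty but input remains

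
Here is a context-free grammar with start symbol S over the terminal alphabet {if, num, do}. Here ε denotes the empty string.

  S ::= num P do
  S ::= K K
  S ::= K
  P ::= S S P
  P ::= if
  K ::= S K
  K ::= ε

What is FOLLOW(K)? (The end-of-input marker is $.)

{$, if, num}

FIRST(S) = {ε, num}  (via K K, K)
FIRST(P) = {if, num}  (via S S P)
FIRST(K) = {ε, num}  (via S K)
FOLLOW(S) includes $ since S is the start symbol.
FOLLOW(P): in S::=num P do, P is followed by do with FIRST {do}; in P::=S S P, the suffix after P is empty (adds nothing new). Thus FOLLOW(P) = {do}.
FOLLOW(S): in P::=S S P (occurrence 1), S is followed by S P with FIRST {if, num}; in P::=S S P (occurrence 2), S is followed by P with FIRST {if, num}; in K::=S K, S is followed by K with FIRST {ε, num}; in K::=S K, the suffix after S is nullable, so FOLLOW(S) ⊇ FOLLOW(K) = {$, if, num}. Thus FOLLOW(S) = {$, if, num}.
FOLLOW(K): in S::=K K (occurrence 1), K is followed by K with FIRST {ε, num}; in S::=K K (occurrence 1), the suffix after K is nullable, so FOLLOW(K) ⊇ FOLLOW(S) = {$, if, num}; in S::=K K (occurrence 2), the suffix after K is empty, so FOLLOW(K) ⊇ FOLLOW(S) = {$, if, num}; in S::=K, the suffix after K is empty, so FOLLOW(K) ⊇ FOLLOW(S) = {$, if, num}; in K::=S K, the suffix after K is empty (adds nothing new). Thus FOLLOW(K) = {$, if, num}.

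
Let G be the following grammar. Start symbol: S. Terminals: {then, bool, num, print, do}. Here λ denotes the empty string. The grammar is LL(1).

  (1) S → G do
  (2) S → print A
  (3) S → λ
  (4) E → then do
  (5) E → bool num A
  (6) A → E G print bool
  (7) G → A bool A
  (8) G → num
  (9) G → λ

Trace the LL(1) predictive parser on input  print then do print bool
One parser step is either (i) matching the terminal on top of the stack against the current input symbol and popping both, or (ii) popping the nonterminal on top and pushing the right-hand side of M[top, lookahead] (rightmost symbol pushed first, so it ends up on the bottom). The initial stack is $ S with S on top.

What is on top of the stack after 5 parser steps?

do

     Stack                   Input                       Action
  1  $ S                     print then do print bool $  expand S → print A
  2  $ A print               print then do print bool $  match print
  3  $ A                     then do print bool $        expand A → E G print bool
  4  $ bool print G E        then do print bool $        expand E → then do
  5  $ bool print G do then  then do print bool $        match then
Stack after step 5: $ bool print G do (top = do).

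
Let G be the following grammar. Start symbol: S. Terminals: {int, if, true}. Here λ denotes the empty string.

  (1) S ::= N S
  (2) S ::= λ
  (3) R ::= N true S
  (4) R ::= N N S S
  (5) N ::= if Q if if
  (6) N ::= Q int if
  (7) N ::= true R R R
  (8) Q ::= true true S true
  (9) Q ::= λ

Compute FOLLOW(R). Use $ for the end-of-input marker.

FIRST(Q): from Q::=true true S true we get {true}; from Q::=λ we get {λ}. So FIRST(Q) = {λ, true}.
FIRST(N): from N::=if Q if if we get {if}; from N::=Q int if we get {int, true}; from N::=true R R R we get {true}. So FIRST(N) = {if, int, true}.
FIRST(S): from S::=N S we get {if, int, true}; from S::=λ we get {λ}. So FIRST(S) = {λ, if, int, true}.
FIRST(R): from R::=N true S we get {if, int, true}; from R::=N N S S we get {if, int, true}. So FIRST(R) = {if, int, true}.
FOLLOW(S) includes $ since S is the start symbol.
FOLLOW(Q): in N::=if Q if if, Q is followed by if if with FIRST {if}; in N::=Q int if, Q is followed by int if with FIRST {int}. Thus FOLLOW(Q) = {if, int}.
FOLLOW(S): in S::=N S, the suffix after S is empty (adds nothing new); in R::=N true S, the suffix after S is empty, so FOLLOW(S) ⊇ FOLLOW(R) = {$, if, int, true}; in R::=N N S S (occurrence 1), S is followed by S with FIRST {λ, if, int, true}; in R::=N N S S (occurrence 1), the suffix after S is nullable, so FOLLOW(S) ⊇ FOLLOW(R) = {$, if, int, true}; in R::=N N S S (occurrence 2), the suffix after S is empty, so FOLLOW(S) ⊇ FOLLOW(R) = {$, if, int, true}; in Q::=true true S true, S is followed by true with FIRST {true}. Thus FOLLOW(S) = {$, if, int, true}.
FOLLOW(R): in N::=true R R R (occurrence 1), R is followed by R R with FIRST {if, int, true}; in N::=true R R R (occurrence 2), R is followed by R with FIRST {if, int, true}; in N::=true R R R (occurrence 3), the suffix after R is empty, so FOLLOW(R) ⊇ FOLLOW(N) = {$, if, int, true}. Thus FOLLOW(R) = {$, if, int, true}.
FOLLOW(N): in S::=N S, N is followed by S with FIRST {λ, if, int, true}; in S::=N S, the suffix after N is nullable, so FOLLOW(N) ⊇ FOLLOW(S) = {$, if, int, true}; in R::=N true S, N is followed by true S with FIRST {true}; in R::=N N S S (occurrence 1), N is followed by N S S with FIRST {if, int, true}; in R::=N N S S (occurrence 2), N is followed by S S with FIRST {λ, if, int, true}; in R::=N N S S (occurrence 2), the suffix after N is nullable, so FOLLOW(N) ⊇ FOLLOW(R) = {$, if, int, true}. Thus FOLLOW(N) = {$, if, int, true}.

{$, if, int, true}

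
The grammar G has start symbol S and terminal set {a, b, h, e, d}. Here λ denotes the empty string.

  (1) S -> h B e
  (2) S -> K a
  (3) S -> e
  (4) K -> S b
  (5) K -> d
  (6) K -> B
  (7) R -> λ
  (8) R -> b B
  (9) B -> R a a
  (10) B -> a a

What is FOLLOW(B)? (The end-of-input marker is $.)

{a, e}

FIRST(R): from R->λ we get {λ}; from R->b B we get {b}. So FIRST(R) = {λ, b}.
FIRST(B): from B->R a a we get {a, b}; from B->a a we get {a}. So FIRST(B) = {a, b}.
FIRST(S): from S->h B e we get {h}; from S->K a we get {a, b, d, e, h}; from S->e we get {e}. So FIRST(S) = {a, b, d, e, h}.
FIRST(K): from K->S b we get {a, b, d, e, h}; from K->d we get {d}; from K->B we get {a, b}. So FIRST(K) = {a, b, d, e, h}.
FOLLOW(S) includes $ since S is the start symbol.
FOLLOW(S): in K->S b, S is followed by b with FIRST {b}. Thus FOLLOW(S) = {$, b}.
FOLLOW(K): in S->K a, K is followed by a with FIRST {a}. Thus FOLLOW(K) = {a}.
FOLLOW(R): in B->R a a, R is followed by a a with FIRST {a}. Thus FOLLOW(R) = {a}.
FOLLOW(B): in S->h B e, B is followed by e with FIRST {e}; in K->B, the suffix after B is empty, so FOLLOW(B) ⊇ FOLLOW(K) = {a}; in R->b B, the suffix after B is empty, so FOLLOW(B) ⊇ FOLLOW(R) = {a}. Thus FOLLOW(B) = {a, e}.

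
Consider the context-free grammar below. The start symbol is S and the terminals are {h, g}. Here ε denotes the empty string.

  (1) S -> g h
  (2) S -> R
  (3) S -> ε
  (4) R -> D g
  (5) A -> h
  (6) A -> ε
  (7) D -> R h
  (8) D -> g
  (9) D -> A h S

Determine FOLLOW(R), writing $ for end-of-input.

{$, g, h}

FIRST(A) = {ε, h}
FIRST(S) = {ε, g, h}  (via R)
FIRST(R) = {g, h}  (via D g)
FIRST(D) = {g, h}  (via R h, A h S)
FOLLOW(S) includes $ since S is the start symbol.
FOLLOW(A): in D->A h S, A is followed by h S with FIRST {h}. Thus FOLLOW(A) = {h}.
FOLLOW(D): in R->D g, D is followed by g with FIRST {g}. Thus FOLLOW(D) = {g}.
FOLLOW(S): in D->A h S, the suffix after S is empty, so FOLLOW(S) ⊇ FOLLOW(D) = {g}. Thus FOLLOW(S) = {$, g}.
FOLLOW(R): in S->R, the suffix after R is empty, so FOLLOW(R) ⊇ FOLLOW(S) = {$, g}; in D->R h, R is followed by h with FIRST {h}. Thus FOLLOW(R) = {$, g, h}.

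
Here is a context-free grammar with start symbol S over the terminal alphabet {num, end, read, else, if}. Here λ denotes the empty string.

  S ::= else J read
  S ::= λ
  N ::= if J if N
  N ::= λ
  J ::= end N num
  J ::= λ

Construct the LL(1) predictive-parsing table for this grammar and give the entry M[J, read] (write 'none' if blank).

FIRST(S): from S::=else J read we get {else}; from S::=λ we get {λ}. So FIRST(S) = {λ, else}.
FIRST(N): from N::=if J if N we get {if}; from N::=λ we get {λ}. So FIRST(N) = {λ, if}.
FIRST(J): from J::=end N num we get {end}; from J::=λ we get {λ}. So FIRST(J) = {λ, end}.
FOLLOW(S) includes $ since S is the start symbol.
FOLLOW(J): in S::=else J read, J is followed by read with FIRST {read}; in N::=if J if N, J is followed by if N with FIRST {if}. Thus FOLLOW(J) = {if, read}.
For J ::= end N num: FIRST(end N num) = {end}, so it goes in M[J, t] for t ∈ {end}.
For J ::= λ: FIRST(λ) = {λ}, so it goes in M[J, t] for t ∈ {}; since λ ∈ FIRST, also for every t ∈ FOLLOW(J) = {if, read}.

J ::= λ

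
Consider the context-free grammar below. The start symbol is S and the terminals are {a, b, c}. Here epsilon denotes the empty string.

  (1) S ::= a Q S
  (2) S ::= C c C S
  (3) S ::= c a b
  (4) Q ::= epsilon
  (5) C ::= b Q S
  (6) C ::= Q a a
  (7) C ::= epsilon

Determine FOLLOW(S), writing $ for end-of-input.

{$, a, b, c}

FIRST(Q): from Q::=epsilon we get {epsilon}. So FIRST(Q) = {epsilon}.
FIRST(C): from C::=b Q S we get {b}; from C::=Q a a we get {a}; from C::=epsilon we get {epsilon}. So FIRST(C) = {epsilon, a, b}.
FIRST(S): from S::=a Q S we get {a}; from S::=C c C S we get {a, b, c}; from S::=c a b we get {c}. So FIRST(S) = {a, b, c}.
FOLLOW(S) includes $ since S is the start symbol.
FOLLOW(Q): in S::=a Q S, Q is followed by S with FIRST {a, b, c}; in C::=b Q S, Q is followed by S with FIRST {a, b, c}; in C::=Q a a, Q is followed by a a with FIRST {a}. Thus FOLLOW(Q) = {a, b, c}.
FOLLOW(C): in S::=C c C S (occurrence 1), C is followed by c C S with FIRST {c}; in S::=C c C S (occurrence 2), C is followed by S with FIRST {a, b, c}. Thus FOLLOW(C) = {a, b, c}.
FOLLOW(S): in S::=a Q S, the suffix after S is empty (adds nothing new); in S::=C c C S, the suffix after S is empty (adds nothing new); in C::=b Q S, the suffix after S is empty, so FOLLOW(S) ⊇ FOLLOW(C) = {a, b, c}. Thus FOLLOW(S) = {$, a, b, c}.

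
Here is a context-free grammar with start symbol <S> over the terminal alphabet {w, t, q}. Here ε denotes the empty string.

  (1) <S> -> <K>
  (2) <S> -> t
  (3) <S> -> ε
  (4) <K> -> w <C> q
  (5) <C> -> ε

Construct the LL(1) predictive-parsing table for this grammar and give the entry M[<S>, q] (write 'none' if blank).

none

FIRST(<K>) = {w}
FIRST(<C>) = {ε}
FIRST(<S>) = {ε, t, w}  (via <K>)
FOLLOW(<S>) includes $ since <S> is the start symbol.
FOLLOW(<S>): <S> appears on no right-hand side. Thus FOLLOW(<S>) = {$}.
For <S> -> <K>: FIRST(<K>) = {w}, so it goes in M[<S>, t] for t ∈ {w}.
For <S> -> t: FIRST(t) = {t}, so it goes in M[<S>, t] for t ∈ {t}.
For <S> -> ε: FIRST(ε) = {ε}, so it goes in M[<S>, t] for t ∈ {}; since ε ∈ FIRST, also for every t ∈ FOLLOW(<S>) = {$}.
None of these place a production in M[<S>, q].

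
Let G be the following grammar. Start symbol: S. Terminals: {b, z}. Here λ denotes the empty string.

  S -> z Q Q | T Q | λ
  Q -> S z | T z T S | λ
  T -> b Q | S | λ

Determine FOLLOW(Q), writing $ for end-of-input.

FIRST(S): from S->z Q Q we get {z}; from S->T Q we get {λ, b, z}; from S->λ we get {λ}. So FIRST(S) = {λ, b, z}.
FIRST(T): from T->b Q we get {b}; from T->S we get {λ, b, z}; from T->λ we get {λ}. So FIRST(T) = {λ, b, z}.
FIRST(Q): from Q->S z we get {b, z}; from Q->T z T S we get {b, z}; from Q->λ we get {λ}. So FIRST(Q) = {λ, b, z}.
FOLLOW(S) includes $ since S is the start symbol.
FOLLOW(S): in Q->S z, S is followed by z with FIRST {z}; in Q->T z T S, the suffix after S is empty, so FOLLOW(S) ⊇ FOLLOW(Q) = {$, b, z}; in T->S, the suffix after S is empty, so FOLLOW(S) ⊇ FOLLOW(T) = {$, b, z}. Thus FOLLOW(S) = {$, b, z}.
FOLLOW(Q): in S->z Q Q (occurrence 1), Q is followed by Q with FIRST {λ, b, z}; in S->z Q Q (occurrence 1), the suffix after Q is nullable, so FOLLOW(Q) ⊇ FOLLOW(S) = {$, b, z}; in S->z Q Q (occurrence 2), the suffix after Q is empty, so FOLLOW(Q) ⊇ FOLLOW(S) = {$, b, z}; in S->T Q, the suffix after Q is empty, so FOLLOW(Q) ⊇ FOLLOW(S) = {$, b, z}; in T->b Q, the suffix after Q is empty, so FOLLOW(Q) ⊇ FOLLOW(T) = {$, b, z}. Thus FOLLOW(Q) = {$, b, z}.
FOLLOW(T): in S->T Q, T is followed by Q with FIRST {λ, b, z}; in S->T Q, the suffix after T is nullable, so FOLLOW(T) ⊇ FOLLOW(S) = {$, b, z}; in Q->T z T S (occurrence 1), T is followed by z T S with FIRST {z}; in Q->T z T S (occurrence 2), T is followed by S with FIRST {λ, b, z}; in Q->T z T S (occurrence 2), the suffix after T is nullable, so FOLLOW(T) ⊇ FOLLOW(Q) = {$, b, z}. Thus FOLLOW(T) = {$, b, z}.

{$, b, z}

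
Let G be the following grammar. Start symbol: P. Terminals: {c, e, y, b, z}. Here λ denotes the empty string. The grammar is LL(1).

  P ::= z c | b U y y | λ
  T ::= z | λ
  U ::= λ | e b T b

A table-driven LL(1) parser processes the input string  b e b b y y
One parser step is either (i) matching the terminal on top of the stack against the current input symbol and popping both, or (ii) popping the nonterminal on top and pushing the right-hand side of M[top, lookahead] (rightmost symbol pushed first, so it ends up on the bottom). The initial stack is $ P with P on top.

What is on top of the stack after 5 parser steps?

T

step 1: stack=$ P  input=b e b b y y $  — expand P ::= b U y y
step 2: stack=$ y y U b  input=b e b b y y $  — match b
step 3: stack=$ y y U  input=e b b y y $  — expand U ::= e b T b
step 4: stack=$ y y b T b e  input=e b b y y $  — match e
step 5: stack=$ y y b T b  input=b b y y $  — match b
Stack after step 5: $ y y b T (top = T).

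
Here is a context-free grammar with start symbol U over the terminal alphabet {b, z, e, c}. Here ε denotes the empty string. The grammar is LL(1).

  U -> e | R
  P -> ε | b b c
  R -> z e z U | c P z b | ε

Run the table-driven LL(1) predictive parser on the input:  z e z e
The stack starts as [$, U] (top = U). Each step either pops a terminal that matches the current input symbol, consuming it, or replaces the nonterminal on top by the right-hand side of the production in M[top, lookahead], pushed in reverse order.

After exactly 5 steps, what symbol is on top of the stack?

U

step 1: stack=$ U  input=z e z e $  — expand U -> R
step 2: stack=$ R  input=z e z e $  — expand R -> z e z U
step 3: stack=$ U z e z  input=z e z e $  — match z
step 4: stack=$ U z e  input=e z e $  — match e
step 5: stack=$ U z  input=z e $  — match z
Stack after step 5: $ U (top = U).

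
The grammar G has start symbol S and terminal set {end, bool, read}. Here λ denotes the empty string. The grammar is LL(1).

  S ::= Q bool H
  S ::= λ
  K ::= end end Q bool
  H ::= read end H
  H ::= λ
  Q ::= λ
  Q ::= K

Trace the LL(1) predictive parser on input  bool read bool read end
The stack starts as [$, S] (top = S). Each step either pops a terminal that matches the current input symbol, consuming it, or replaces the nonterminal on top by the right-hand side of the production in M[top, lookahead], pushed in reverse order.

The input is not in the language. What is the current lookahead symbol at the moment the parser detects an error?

     Stack         Input                      Action
  1  $ S           bool read bool read end $  expand S ::= Q bool H
  2  $ H bool Q    bool read bool read end $  expand Q ::= λ
  3  $ H bool      bool read bool read end $  match bool
  4  $ H           read bool read end $       expand H ::= read end H
  5  $ H end read  read bool read end $       match read
  6  $ H end       bool read end $            error: top is terminal end but lookahead is bool

bool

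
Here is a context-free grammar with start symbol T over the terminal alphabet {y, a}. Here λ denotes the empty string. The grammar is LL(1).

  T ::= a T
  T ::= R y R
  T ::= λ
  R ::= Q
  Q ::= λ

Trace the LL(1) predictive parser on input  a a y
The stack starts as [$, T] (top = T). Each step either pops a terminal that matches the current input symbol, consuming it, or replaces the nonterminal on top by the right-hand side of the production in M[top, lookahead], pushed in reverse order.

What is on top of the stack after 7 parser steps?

y

step 1: stack=$ T  input=a a y $  — expand T ::= a T
step 2: stack=$ T a  input=a a y $  — match a
step 3: stack=$ T  input=a y $  — expand T ::= a T
step 4: stack=$ T a  input=a y $  — match a
step 5: stack=$ T  input=y $  — expand T ::= R y R
step 6: stack=$ R y R  input=y $  — expand R ::= Q
step 7: stack=$ R y Q  input=y $  — expand Q ::= λ
Stack after step 7: $ R y (top = y).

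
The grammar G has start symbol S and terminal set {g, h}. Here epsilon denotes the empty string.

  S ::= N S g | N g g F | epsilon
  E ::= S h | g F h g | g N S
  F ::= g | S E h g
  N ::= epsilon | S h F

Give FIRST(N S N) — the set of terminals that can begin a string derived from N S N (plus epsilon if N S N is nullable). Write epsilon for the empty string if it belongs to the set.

{epsilon, g, h}

FIRST(S) = {epsilon, g, h}  (via N S g, N g g F)
FIRST(E) = {g, h}  (via S h)
FIRST(N) = {epsilon, g, h}  (via S h F)
FIRST(F) = {g, h}  (via S E h g)
FIRST(N S N): take FIRST of each symbol in turn, carrying on past any symbol whose FIRST contains epsilon; result {epsilon, g, h}.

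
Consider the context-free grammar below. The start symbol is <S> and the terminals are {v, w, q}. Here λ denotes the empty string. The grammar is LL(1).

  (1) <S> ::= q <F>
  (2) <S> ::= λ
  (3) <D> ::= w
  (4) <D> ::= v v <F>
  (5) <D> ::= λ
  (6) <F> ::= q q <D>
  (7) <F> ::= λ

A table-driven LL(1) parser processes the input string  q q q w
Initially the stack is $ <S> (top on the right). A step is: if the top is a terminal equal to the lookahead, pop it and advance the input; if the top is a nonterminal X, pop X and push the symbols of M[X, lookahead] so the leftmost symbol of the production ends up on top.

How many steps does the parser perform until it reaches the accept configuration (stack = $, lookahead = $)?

7

step 1: stack=$ <S>  input=q q q w $  — expand <S> ::= q <F>
step 2: stack=$ <F> q  input=q q q w $  — match q
step 3: stack=$ <F>  input=q q w $  — expand <F> ::= q q <D>
step 4: stack=$ <D> q q  input=q q w $  — match q
step 5: stack=$ <D> q  input=q w $  — match q
step 6: stack=$ <D>  input=w $  — expand <D> ::= w
step 7: stack=$ w  input=w $  — match w
Accept reached after 7 steps.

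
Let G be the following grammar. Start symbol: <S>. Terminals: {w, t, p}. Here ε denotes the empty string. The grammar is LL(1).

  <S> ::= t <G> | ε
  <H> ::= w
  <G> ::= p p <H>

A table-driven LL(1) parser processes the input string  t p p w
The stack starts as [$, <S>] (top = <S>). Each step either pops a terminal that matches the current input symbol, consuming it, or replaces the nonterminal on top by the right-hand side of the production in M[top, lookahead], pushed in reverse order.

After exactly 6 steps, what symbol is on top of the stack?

step 1: stack=$ <S>  input=t p p w $  — expand <S> ::= t <G>
step 2: stack=$ <G> t  input=t p p w $  — match t
step 3: stack=$ <G>  input=p p w $  — expand <G> ::= p p <H>
step 4: stack=$ <H> p p  input=p p w $  — match p
step 5: stack=$ <H> p  input=p w $  — match p
step 6: stack=$ <H>  input=w $  — expand <H> ::= w
Stack after step 6: $ w (top = w).

w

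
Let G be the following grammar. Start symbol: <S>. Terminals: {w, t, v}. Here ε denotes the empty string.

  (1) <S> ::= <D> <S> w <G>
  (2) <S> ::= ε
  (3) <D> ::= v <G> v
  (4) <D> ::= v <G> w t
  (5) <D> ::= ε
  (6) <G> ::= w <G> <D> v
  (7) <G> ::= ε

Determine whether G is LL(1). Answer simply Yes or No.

FIRST(<S>) = {ε, v, w}
FIRST(<D>) = {ε, v}
FIRST(<G>) = {ε, w}
FOLLOW(<S>) = {$, w}
FOLLOW(<D>) = {v, w}
FOLLOW(<G>) = {$, v, w}
Cell M[<D>, v] receives both <D> ::= v <G> v and <D> ::= v <G> w t and <D> ::= ε — the grammar is not LL(1).

No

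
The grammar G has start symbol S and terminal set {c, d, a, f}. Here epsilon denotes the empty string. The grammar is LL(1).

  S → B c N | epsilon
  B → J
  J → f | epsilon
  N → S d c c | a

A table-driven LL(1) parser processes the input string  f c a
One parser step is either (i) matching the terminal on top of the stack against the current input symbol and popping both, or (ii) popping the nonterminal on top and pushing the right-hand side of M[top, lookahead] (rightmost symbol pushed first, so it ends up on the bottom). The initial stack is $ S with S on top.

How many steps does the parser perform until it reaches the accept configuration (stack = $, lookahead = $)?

step 1: stack=$ S  input=f c a $  — expand S → B c N
step 2: stack=$ N c B  input=f c a $  — expand B → J
step 3: stack=$ N c J  input=f c a $  — expand J → f
step 4: stack=$ N c f  input=f c a $  — match f
step 5: stack=$ N c  input=c a $  — match c
step 6: stack=$ N  input=a $  — expand N → a
step 7: stack=$ a  input=a $  — match a
Accept reached after 7 steps.

7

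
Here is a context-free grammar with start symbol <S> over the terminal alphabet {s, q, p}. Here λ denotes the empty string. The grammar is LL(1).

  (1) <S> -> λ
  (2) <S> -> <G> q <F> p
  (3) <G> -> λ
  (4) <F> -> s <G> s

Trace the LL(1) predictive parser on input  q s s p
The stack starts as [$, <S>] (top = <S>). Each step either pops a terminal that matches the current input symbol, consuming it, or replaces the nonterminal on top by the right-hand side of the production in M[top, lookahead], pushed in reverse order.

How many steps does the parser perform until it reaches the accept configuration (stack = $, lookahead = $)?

     Stack          Input      Action
  1  $ <S>          q s s p $  expand <S> -> <G> q <F> p
  2  $ p <F> q <G>  q s s p $  expand <G> -> λ
  3  $ p <F> q      q s s p $  match q
  4  $ p <F>        s s p $    expand <F> -> s <G> s
  5  $ p s <G> s    s s p $    match s
  6  $ p s <G>      s p $      expand <G> -> λ
  7  $ p s          s p $      match s
  8  $ p            p $        match p
Accept reached after 8 steps.

8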